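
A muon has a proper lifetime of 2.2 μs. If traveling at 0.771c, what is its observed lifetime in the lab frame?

Proper lifetime τ₀ = 2.2 μs
γ = 1/√(1 - 0.771²) = 1.5703
τ = γτ₀ = 1.5703 × 2.2 μs = 3.455 μs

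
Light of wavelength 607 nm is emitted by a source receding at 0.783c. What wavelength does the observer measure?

β = 0.783
Wavelength Doppler factor = √(1.783/0.217) = √(8.2166) = 2.866
λ_obs = 607 × 2.866 = 1740 nm (redshift)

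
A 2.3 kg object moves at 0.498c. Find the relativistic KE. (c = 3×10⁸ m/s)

γ = 1/√(1 - 0.498²) = 1.1532
γ - 1 = 0.1532
KE = (γ-1)mc² = 0.1532 × 2.3 × (3×10⁸)² = 3.171×10¹⁶ J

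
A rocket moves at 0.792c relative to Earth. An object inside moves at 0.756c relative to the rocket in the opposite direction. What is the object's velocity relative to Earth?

Object's velocity in rocket frame is u' = -0.756c
u = (u' + v)/(1 + u'v/c²) = (v - 0.756)/(1 - 0.756·v/c²)
Numerator: 0.792 - 0.756 = 0.036
Denominator: 1 - 0.598752 = 0.401248
u = 0.036/0.401248 = 0.08972c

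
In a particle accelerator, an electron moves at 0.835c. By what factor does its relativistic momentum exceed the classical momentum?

p_rel = γmv, p_class = mv
Ratio = γ = 1/√(1 - 0.835²)
= 1/√(0.302775) = 1.817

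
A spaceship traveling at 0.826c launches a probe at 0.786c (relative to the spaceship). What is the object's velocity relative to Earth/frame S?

u = (u' + v)/(1 + u'v/c²)
Numerator: 0.786 + 0.826 = 1.612
Denominator: 1 + 0.649236 = 1.649236
u = 1.612/1.649236 = 0.9774c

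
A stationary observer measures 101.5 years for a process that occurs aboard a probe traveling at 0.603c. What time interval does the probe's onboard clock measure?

Dilated time Δt = 101.5 years
γ = 1/√(1 - 0.603²) = 1.2535
Δt₀ = Δt/γ = 101.5/1.2535 = 80.97 years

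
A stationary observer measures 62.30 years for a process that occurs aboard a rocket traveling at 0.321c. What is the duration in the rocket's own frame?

Dilated time Δt = 62.30 years
γ = 1/√(1 - 0.321²) = 1.056
Δt₀ = Δt/γ = 62.30/1.056 = 59.00 years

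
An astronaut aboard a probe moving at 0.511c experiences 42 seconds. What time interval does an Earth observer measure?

Proper time Δt₀ = 42 seconds
γ = 1/√(1 - 0.511²) = 1.1634
Δt = γΔt₀ = 1.1634 × 42 = 48.86 seconds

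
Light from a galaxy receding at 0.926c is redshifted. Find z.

β = 0.926
(1+β)/(1-β) = 1.926/0.074 = 26.03
√(26.03) = 5.102
z = 5.102 - 1 = 4.102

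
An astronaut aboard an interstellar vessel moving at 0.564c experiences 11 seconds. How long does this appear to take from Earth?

Proper time Δt₀ = 11 seconds
γ = 1/√(1 - 0.564²) = 1.211
Δt = γΔt₀ = 1.211 × 11 = 13.32 seconds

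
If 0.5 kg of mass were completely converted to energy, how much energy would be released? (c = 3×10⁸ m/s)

Using E = mc²:
c² = (3×10⁸)² = 9×10¹⁶ m²/s²
E = 0.5 × 9×10¹⁶ = 4.500×10¹⁶ J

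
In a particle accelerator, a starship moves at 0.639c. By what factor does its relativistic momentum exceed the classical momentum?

p_rel = γmv, p_class = mv
Ratio = γ = 1/√(1 - 0.639²)
= 1/√(0.591679) = 1.300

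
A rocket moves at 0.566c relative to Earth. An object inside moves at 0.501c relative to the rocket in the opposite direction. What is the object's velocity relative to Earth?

Object's velocity in rocket frame is u' = -0.501c
u = (u' + v)/(1 + u'v/c²) = (v - 0.501)/(1 - 0.501·v/c²)
Numerator: 0.566 - 0.501 = 0.065
Denominator: 1 - 0.283566 = 0.716434
u = 0.065/0.716434 = 0.09073c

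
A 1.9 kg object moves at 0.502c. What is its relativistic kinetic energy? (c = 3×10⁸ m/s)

γ = 1/√(1 - 0.502²) = 1.15625
γ - 1 = 0.15625
KE = (γ-1)mc² = 0.15625 × 1.9 × (3×10⁸)² = 2.672×10¹⁶ J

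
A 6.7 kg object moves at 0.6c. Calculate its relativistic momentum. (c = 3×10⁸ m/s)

γ = 1/√(1 - 0.6²) = 1.250
v = 0.6 × 3×10⁸ = 1.800×10⁸ m/s
p = γmv = 1.250 × 6.7 × 1.800×10⁸ = 1.508×10⁹ kg·m/s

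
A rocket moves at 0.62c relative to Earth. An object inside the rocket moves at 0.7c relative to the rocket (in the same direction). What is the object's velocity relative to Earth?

u = (u' + v)/(1 + u'v/c²)
Numerator: 0.7 + 0.62 = 1.32
Denominator: 1 + 0.434 = 1.434
u = 1.32/1.434 = 0.9205c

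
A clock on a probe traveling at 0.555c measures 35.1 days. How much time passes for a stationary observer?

Proper time Δt₀ = 35.1 days
γ = 1/√(1 - 0.555²) = 1.20214
Δt = γΔt₀ = 1.20214 × 35.1 = 42.20 days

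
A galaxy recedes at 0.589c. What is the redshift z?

β = 0.589
(1+β)/(1-β) = 1.589/0.411 = 3.8662
√(3.8662) = 1.9663
z = 1.9663 - 1 = 0.9663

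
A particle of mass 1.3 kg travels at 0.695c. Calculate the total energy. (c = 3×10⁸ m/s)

γ = 1/√(1 - 0.695²) = 1.391
mc² = 1.3 × (3×10⁸)² = 1.170×10¹⁷ J
E = γmc² = 1.391 × 1.170×10¹⁷ = 1.627×10¹⁷ J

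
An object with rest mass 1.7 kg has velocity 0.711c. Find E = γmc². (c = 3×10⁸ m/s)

γ = 1/√(1 - 0.711²) = 1.422
mc² = 1.7 × (3×10⁸)² = 1.530×10¹⁷ J
E = γmc² = 1.422 × 1.530×10¹⁷ = 2.176×10¹⁷ J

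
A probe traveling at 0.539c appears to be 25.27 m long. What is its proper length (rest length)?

Contracted length L = 25.27 m
γ = 1/√(1 - 0.539²) = 1.187
L₀ = γL = 1.187 × 25.27 = 30.00 m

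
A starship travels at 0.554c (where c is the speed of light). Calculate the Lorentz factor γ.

v/c = 0.554, so (v/c)² = 0.306916
1 - (v/c)² = 0.693084
γ = 1/√(0.693084) = 1.201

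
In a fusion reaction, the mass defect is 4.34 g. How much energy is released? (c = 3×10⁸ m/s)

Convert mass defect: Δm = 4.34 g = 0.00434 kg
E = Δm·c² = 0.00434 × (3×10⁸)²
= 0.00434 × 9×10¹⁶ = 3.906×10¹⁴ J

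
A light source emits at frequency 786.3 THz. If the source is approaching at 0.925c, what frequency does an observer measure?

β = v/c = 0.925
(1+β)/(1-β) = 1.925/0.075 = 25.6667
Doppler factor = √(25.6667) = 5.0662
f_obs = 786.3 × 5.0662 = 3984 THz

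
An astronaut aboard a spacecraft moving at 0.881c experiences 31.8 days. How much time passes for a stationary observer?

Proper time Δt₀ = 31.8 days
γ = 1/√(1 - 0.881²) = 2.1136
Δt = γΔt₀ = 2.1136 × 31.8 = 67.21 days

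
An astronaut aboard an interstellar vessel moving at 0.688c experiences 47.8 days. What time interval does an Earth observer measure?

Proper time Δt₀ = 47.8 days
γ = 1/√(1 - 0.688²) = 1.378
Δt = γΔt₀ = 1.378 × 47.8 = 65.87 days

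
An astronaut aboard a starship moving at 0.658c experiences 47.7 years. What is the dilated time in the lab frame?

Proper time Δt₀ = 47.7 years
γ = 1/√(1 - 0.658²) = 1.328
Δt = γΔt₀ = 1.328 × 47.7 = 63.35 years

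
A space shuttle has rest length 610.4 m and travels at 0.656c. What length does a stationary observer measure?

Proper length L₀ = 610.4 m
γ = 1/√(1 - 0.656²) = 1.325
L = L₀/γ = 610.4/1.325 = 460.7 m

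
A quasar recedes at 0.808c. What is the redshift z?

β = 0.808
(1+β)/(1-β) = 1.808/0.192 = 9.417
√(9.417) = 3.069
z = 3.069 - 1 = 2.069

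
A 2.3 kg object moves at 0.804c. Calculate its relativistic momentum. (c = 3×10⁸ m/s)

γ = 1/√(1 - 0.804²) = 1.68172
v = 0.804 × 3×10⁸ = 2.412×10⁸ m/s
p = γmv = 1.68172 × 2.3 × 2.412×10⁸ = 9.330×10⁸ kg·m/s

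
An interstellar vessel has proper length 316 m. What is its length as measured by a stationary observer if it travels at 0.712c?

Proper length L₀ = 316 m
γ = 1/√(1 - 0.712²) = 1.424
L = L₀/γ = 316/1.424 = 221.9 m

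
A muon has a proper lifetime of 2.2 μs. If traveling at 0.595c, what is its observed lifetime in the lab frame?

Proper lifetime τ₀ = 2.2 μs
γ = 1/√(1 - 0.595²) = 1.244
τ = γτ₀ = 1.244 × 2.2 μs = 2.737 μs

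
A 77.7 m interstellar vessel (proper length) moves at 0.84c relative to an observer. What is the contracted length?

Proper length L₀ = 77.7 m
γ = 1/√(1 - 0.84²) = 1.843
L = L₀/γ = 77.7/1.843 = 42.16 m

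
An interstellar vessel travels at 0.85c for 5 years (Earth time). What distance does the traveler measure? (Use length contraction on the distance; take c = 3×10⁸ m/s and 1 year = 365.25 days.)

Earth distance: d = v × t = 0.85c × 5 yr = 4.024×10¹⁶ m
γ = 1.898
d' = d/γ = 4.024×10¹⁶/1.898 = 2.120×10¹⁶ m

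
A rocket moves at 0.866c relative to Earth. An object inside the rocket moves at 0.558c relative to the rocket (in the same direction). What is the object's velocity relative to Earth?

u = (u' + v)/(1 + u'v/c²)
Numerator: 0.558 + 0.866 = 1.424
Denominator: 1 + 0.483228 = 1.483228
u = 1.424/1.483228 = 0.9601c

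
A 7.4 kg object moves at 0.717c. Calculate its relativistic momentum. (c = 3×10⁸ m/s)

γ = 1/√(1 - 0.717²) = 1.43457
v = 0.717 × 3×10⁸ = 2.151×10⁸ m/s
p = γmv = 1.43457 × 7.4 × 2.151×10⁸ = 2.283×10⁹ kg·m/s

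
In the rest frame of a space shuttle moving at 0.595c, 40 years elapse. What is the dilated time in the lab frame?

Proper time Δt₀ = 40 years
γ = 1/√(1 - 0.595²) = 1.2442
Δt = γΔt₀ = 1.2442 × 40 = 49.77 years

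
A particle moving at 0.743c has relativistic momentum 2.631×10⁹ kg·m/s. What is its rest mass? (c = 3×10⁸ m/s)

γ = 1/√(1 - 0.743²) = 1.4941
v = 0.743 × 3×10⁸ = 2.229×10⁸ m/s
m = p/(γv) = 2.631×10⁹/(1.4941 × 2.229×10⁸) = 7.900 kg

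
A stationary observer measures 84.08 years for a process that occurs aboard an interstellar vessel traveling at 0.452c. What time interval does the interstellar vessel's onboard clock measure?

Dilated time Δt = 84.08 years
γ = 1/√(1 - 0.452²) = 1.121
Δt₀ = Δt/γ = 84.08/1.121 = 75.00 years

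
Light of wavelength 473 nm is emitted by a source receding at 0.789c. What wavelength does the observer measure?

β = 0.789
Wavelength Doppler factor = √(1.789/0.211) = √(8.479) = 2.912
λ_obs = 473 × 2.912 = 1377 nm (redshift)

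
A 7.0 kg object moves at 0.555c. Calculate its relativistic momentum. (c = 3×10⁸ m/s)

γ = 1/√(1 - 0.555²) = 1.202
v = 0.555 × 3×10⁸ = 1.665×10⁸ m/s
p = γmv = 1.202 × 7.0 × 1.665×10⁸ = 1.401×10⁹ kg·m/s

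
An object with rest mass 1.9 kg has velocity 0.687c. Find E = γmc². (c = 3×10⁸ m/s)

γ = 1/√(1 - 0.687²) = 1.376
mc² = 1.9 × (3×10⁸)² = 1.710×10¹⁷ J
E = γmc² = 1.376 × 1.710×10¹⁷ = 2.353×10¹⁷ J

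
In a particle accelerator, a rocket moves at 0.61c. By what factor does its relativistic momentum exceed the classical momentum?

p_rel = γmv, p_class = mv
Ratio = γ = 1/√(1 - 0.61²)
= 1/√(0.6279) = 1.262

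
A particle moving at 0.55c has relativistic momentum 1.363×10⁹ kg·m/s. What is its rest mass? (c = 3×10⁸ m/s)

γ = 1/√(1 - 0.55²) = 1.1974
v = 0.55 × 3×10⁸ = 1.650×10⁸ m/s
m = p/(γv) = 1.363×10⁹/(1.1974 × 1.650×10⁸) = 6.899 kg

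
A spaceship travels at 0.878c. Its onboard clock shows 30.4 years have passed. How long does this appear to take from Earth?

Proper time Δt₀ = 30.4 years
γ = 1/√(1 - 0.878²) = 2.089
Δt = γΔt₀ = 2.089 × 30.4 = 63.51 years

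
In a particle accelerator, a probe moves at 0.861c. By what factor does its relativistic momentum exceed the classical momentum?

p_rel = γmv, p_class = mv
Ratio = γ = 1/√(1 - 0.861²)
= 1/√(0.258679) = 1.966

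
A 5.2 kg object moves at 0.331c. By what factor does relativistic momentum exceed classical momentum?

p_rel = γmv, p_class = mv
Ratio = γ = 1/√(1 - 0.331²) = 1.060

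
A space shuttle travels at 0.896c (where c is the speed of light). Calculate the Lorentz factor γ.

v/c = 0.896, so (v/c)² = 0.802816
1 - (v/c)² = 0.197184
γ = 1/√(0.197184) = 2.252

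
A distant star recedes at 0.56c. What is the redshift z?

β = 0.56
(1+β)/(1-β) = 1.56/0.44 = 3.5455
√(3.5455) = 1.8829
z = 1.8829 - 1 = 0.8829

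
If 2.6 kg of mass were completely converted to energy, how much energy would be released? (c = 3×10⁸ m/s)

Using E = mc²:
c² = (3×10⁸)² = 9×10¹⁶ m²/s²
E = 2.6 × 9×10¹⁶ = 2.340×10¹⁷ J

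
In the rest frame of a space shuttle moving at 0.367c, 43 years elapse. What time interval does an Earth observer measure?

Proper time Δt₀ = 43 years
γ = 1/√(1 - 0.367²) = 1.075
Δt = γΔt₀ = 1.075 × 43 = 46.23 years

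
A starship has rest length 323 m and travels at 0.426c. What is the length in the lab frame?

Proper length L₀ = 323 m
γ = 1/√(1 - 0.426²) = 1.1053
L = L₀/γ = 323/1.1053 = 292.2 m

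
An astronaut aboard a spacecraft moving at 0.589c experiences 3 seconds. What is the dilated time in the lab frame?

Proper time Δt₀ = 3 seconds
γ = 1/√(1 - 0.589²) = 1.2374
Δt = γΔt₀ = 1.2374 × 3 = 3.712 seconds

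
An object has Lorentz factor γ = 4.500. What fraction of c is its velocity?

From γ = 1/√(1 - v²/c²):
1/γ² = 1/4.500² = 0.04938
v²/c² = 1 - 0.04938 = 0.9506
v/c = √(0.9506) = 0.9750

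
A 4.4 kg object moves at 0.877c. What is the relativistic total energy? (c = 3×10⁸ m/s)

γ = 1/√(1 - 0.877²) = 2.0812
mc² = 4.4 × (3×10⁸)² = 3.960×10¹⁷ J
E = γmc² = 2.0812 × 3.960×10¹⁷ = 8.242×10¹⁷ J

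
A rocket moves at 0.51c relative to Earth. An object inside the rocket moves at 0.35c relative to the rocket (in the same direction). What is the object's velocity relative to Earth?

u = (u' + v)/(1 + u'v/c²)
Numerator: 0.35 + 0.51 = 0.86
Denominator: 1 + 0.1785 = 1.1785
u = 0.86/1.1785 = 0.7297c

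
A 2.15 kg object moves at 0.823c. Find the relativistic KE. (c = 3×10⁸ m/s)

γ = 1/√(1 - 0.823²) = 1.7604
γ - 1 = 0.7604
KE = (γ-1)mc² = 0.7604 × 2.15 × (3×10⁸)² = 1.471×10¹⁷ J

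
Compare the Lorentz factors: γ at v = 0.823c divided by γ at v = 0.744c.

γ₁ = 1/√(1 - 0.823²) = 1.760
γ₂ = 1/√(1 - 0.744²) = 1.497
γ₁/γ₂ = 1.760/1.497 = 1.176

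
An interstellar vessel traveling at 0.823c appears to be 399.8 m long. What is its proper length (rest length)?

Contracted length L = 399.8 m
γ = 1/√(1 - 0.823²) = 1.7604
L₀ = γL = 1.7604 × 399.8 = 703.8 m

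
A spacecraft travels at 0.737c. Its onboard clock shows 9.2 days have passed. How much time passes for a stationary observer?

Proper time Δt₀ = 9.2 days
γ = 1/√(1 - 0.737²) = 1.4795
Δt = γΔt₀ = 1.4795 × 9.2 = 13.61 days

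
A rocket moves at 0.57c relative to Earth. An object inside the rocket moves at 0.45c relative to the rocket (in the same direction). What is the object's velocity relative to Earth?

u = (u' + v)/(1 + u'v/c²)
Numerator: 0.45 + 0.57 = 1.02
Denominator: 1 + 0.2565 = 1.2565
u = 1.02/1.2565 = 0.8118c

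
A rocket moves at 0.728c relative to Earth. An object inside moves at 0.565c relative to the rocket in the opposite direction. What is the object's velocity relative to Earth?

Object's velocity in rocket frame is u' = -0.565c
u = (u' + v)/(1 + u'v/c²) = (v - 0.565)/(1 - 0.565·v/c²)
Numerator: 0.728 - 0.565 = 0.163
Denominator: 1 - 0.41132 = 0.58868
u = 0.163/0.58868 = 0.2769c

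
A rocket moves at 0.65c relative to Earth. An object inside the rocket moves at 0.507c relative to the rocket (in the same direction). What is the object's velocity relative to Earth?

u = (u' + v)/(1 + u'v/c²)
Numerator: 0.507 + 0.65 = 1.157
Denominator: 1 + 0.32955 = 1.32955
u = 1.157/1.32955 = 0.8702c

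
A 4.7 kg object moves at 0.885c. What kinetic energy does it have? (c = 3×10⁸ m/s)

γ = 1/√(1 - 0.885²) = 2.1478
γ - 1 = 1.1478
KE = (γ-1)mc² = 1.1478 × 4.7 × (3×10⁸)² = 4.855×10¹⁷ J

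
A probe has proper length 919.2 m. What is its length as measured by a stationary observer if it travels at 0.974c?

Proper length L₀ = 919.2 m
γ = 1/√(1 - 0.974²) = 4.414
L = L₀/γ = 919.2/4.414 = 208.2 m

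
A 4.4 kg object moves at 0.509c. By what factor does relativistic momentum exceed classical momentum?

p_rel = γmv, p_class = mv
Ratio = γ = 1/√(1 - 0.509²) = 1.162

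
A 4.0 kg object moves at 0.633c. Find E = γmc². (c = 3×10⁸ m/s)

γ = 1/√(1 - 0.633²) = 1.2917
mc² = 4.0 × (3×10⁸)² = 3.600×10¹⁷ J
E = γmc² = 1.2917 × 3.600×10¹⁷ = 4.650×10¹⁷ J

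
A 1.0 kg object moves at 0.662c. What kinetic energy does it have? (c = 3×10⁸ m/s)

γ = 1/√(1 - 0.662²) = 1.3342
γ - 1 = 0.3342
KE = (γ-1)mc² = 0.3342 × 1.0 × (3×10⁸)² = 3.008×10¹⁶ J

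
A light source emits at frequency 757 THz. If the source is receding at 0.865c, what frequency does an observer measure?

β = v/c = 0.865
(1-β)/(1+β) = 0.135/1.865 = 0.07239
Doppler factor = √(0.07239) = 0.26905
f_obs = 757 × 0.26905 = 203.7 THz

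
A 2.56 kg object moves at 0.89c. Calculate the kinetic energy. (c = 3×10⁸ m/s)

γ = 1/√(1 - 0.89²) = 2.193
γ - 1 = 1.193
KE = (γ-1)mc² = 1.193 × 2.56 × (3×10⁸)² = 2.749×10¹⁷ J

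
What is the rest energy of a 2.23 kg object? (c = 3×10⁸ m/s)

c² = (3×10⁸)² = 9.000×10¹⁶ m²/s²
E₀ = mc² = 2.23 × 9.000×10¹⁶ = 2.007×10¹⁷ J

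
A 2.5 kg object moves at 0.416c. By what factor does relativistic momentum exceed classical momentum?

p_rel = γmv, p_class = mv
Ratio = γ = 1/√(1 - 0.416²) = 1.100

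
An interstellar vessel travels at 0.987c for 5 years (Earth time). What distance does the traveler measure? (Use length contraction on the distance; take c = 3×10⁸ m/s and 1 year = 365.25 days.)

Earth distance: d = v × t = 0.987c × 5 yr = 4.672×10¹⁶ m
γ = 6.222
d' = d/γ = 4.672×10¹⁶/6.222 = 7.509×10¹⁵ m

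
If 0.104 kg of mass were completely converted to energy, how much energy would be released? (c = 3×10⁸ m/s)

Using E = mc²:
c² = (3×10⁸)² = 9×10¹⁶ m²/s²
E = 0.104 × 9×10¹⁶ = 9.360×10¹⁵ J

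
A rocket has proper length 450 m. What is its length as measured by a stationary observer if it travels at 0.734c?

Proper length L₀ = 450 m
γ = 1/√(1 - 0.734²) = 1.4724
L = L₀/γ = 450/1.4724 = 305.6 m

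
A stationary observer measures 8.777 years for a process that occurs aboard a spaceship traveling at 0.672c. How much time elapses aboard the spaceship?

Dilated time Δt = 8.777 years
γ = 1/√(1 - 0.672²) = 1.3503
Δt₀ = Δt/γ = 8.777/1.3503 = 6.500 years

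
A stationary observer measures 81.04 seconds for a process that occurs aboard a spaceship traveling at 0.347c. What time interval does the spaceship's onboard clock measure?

Dilated time Δt = 81.04 seconds
γ = 1/√(1 - 0.347²) = 1.0663
Δt₀ = Δt/γ = 81.04/1.0663 = 76.00 seconds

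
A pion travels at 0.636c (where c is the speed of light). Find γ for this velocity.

v/c = 0.636, so (v/c)² = 0.404496
1 - (v/c)² = 0.595504
γ = 1/√(0.595504) = 1.296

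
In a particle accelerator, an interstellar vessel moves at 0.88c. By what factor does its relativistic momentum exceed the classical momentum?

p_rel = γmv, p_class = mv
Ratio = γ = 1/√(1 - 0.88²)
= 1/√(0.2256) = 2.105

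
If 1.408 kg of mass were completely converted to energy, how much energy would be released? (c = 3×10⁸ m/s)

Using E = mc²:
c² = (3×10⁸)² = 9×10¹⁶ m²/s²
E = 1.408 × 9×10¹⁶ = 1.267×10¹⁷ J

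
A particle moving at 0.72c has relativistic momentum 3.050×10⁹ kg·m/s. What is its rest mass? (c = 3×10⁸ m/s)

γ = 1/√(1 - 0.72²) = 1.441
v = 0.72 × 3×10⁸ = 2.160×10⁸ m/s
m = p/(γv) = 3.050×10⁹/(1.441 × 2.160×10⁸) = 9.799 kg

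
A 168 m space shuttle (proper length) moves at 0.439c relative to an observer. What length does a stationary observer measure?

Proper length L₀ = 168 m
γ = 1/√(1 - 0.439²) = 1.113
L = L₀/γ = 168/1.113 = 150.9 m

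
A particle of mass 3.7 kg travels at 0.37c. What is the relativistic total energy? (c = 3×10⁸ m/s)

γ = 1/√(1 - 0.37²) = 1.0764
mc² = 3.7 × (3×10⁸)² = 3.330×10¹⁷ J
E = γmc² = 1.0764 × 3.330×10¹⁷ = 3.584×10¹⁷ J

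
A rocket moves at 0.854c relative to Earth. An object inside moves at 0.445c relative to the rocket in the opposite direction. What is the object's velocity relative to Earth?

Object's velocity in rocket frame is u' = -0.445c
u = (u' + v)/(1 + u'v/c²) = (v - 0.445)/(1 - 0.445·v/c²)
Numerator: 0.854 - 0.445 = 0.409
Denominator: 1 - 0.38003 = 0.61997
u = 0.409/0.61997 = 0.6597c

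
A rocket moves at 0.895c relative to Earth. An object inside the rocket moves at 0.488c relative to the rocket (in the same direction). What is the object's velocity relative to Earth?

u = (u' + v)/(1 + u'v/c²)
Numerator: 0.488 + 0.895 = 1.383
Denominator: 1 + 0.43676 = 1.43676
u = 1.383/1.43676 = 0.9626c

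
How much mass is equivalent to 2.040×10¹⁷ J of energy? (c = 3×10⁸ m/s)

From E = mc², we get m = E/c²
c² = (3×10⁸)² = 9×10¹⁶ m²/s²
m = 2.040×10¹⁷ / 9×10¹⁶ = 2.267 kg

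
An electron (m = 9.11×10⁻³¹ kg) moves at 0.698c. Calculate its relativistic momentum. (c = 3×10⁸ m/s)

γ = 1/√(1 - 0.698²) = 1.3965
v = 0.698 × 3×10⁸ = 2.094×10⁸ m/s
p = γmv = 1.3965 × 9.11×10⁻³¹ × 2.094×10⁸ = 2.664×10⁻²² kg·m/s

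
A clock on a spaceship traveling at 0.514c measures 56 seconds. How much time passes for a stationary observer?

Proper time Δt₀ = 56 seconds
γ = 1/√(1 - 0.514²) = 1.1658
Δt = γΔt₀ = 1.1658 × 56 = 65.28 seconds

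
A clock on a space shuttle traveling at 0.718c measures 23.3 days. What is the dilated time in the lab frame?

Proper time Δt₀ = 23.3 days
γ = 1/√(1 - 0.718²) = 1.43669
Δt = γΔt₀ = 1.43669 × 23.3 = 33.47 days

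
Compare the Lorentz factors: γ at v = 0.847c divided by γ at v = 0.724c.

γ₁ = 1/√(1 - 0.847²) = 1.8811
γ₂ = 1/√(1 - 0.724²) = 1.4497
γ₁/γ₂ = 1.8811/1.4497 = 1.298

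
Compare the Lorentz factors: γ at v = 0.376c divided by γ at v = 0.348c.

γ₁ = 1/√(1 - 0.376²) = 1.0792
γ₂ = 1/√(1 - 0.348²) = 1.0667
γ₁/γ₂ = 1.0792/1.0667 = 1.012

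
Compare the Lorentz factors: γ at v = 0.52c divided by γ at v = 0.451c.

γ₁ = 1/√(1 - 0.52²) = 1.1707
γ₂ = 1/√(1 - 0.451²) = 1.1204
γ₁/γ₂ = 1.1707/1.1204 = 1.045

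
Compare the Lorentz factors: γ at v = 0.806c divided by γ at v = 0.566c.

γ₁ = 1/√(1 - 0.806²) = 1.6894
γ₂ = 1/√(1 - 0.566²) = 1.2130
γ₁/γ₂ = 1.6894/1.2130 = 1.393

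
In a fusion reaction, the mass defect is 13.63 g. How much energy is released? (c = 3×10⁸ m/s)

Convert mass defect: Δm = 13.63 g = 0.01363 kg
E = Δm·c² = 0.01363 × (3×10⁸)²
= 0.01363 × 9×10¹⁶ = 1.227×10¹⁵ J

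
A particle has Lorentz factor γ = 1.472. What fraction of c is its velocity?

From γ = 1/√(1 - v²/c²):
1/γ² = 1/1.472² = 0.4615
v²/c² = 1 - 0.4615 = 0.5385
v/c = √(0.5385) = 0.7338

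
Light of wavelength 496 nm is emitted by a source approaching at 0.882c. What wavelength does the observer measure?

β = 0.882
Wavelength Doppler factor = √(0.118/1.882) = √(0.06270) = 0.2504
λ_obs = 496 × 0.2504 = 124.2 nm (blueshift)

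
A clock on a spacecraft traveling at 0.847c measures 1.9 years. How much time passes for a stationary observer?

Proper time Δt₀ = 1.9 years
γ = 1/√(1 - 0.847²) = 1.881
Δt = γΔt₀ = 1.881 × 1.9 = 3.574 years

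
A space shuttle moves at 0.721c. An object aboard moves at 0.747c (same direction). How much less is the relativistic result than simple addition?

Classical: u' + v = 0.747 + 0.721 = 1.468c
Relativistic: u = (0.747 + 0.721)/(1 + 0.538587) = 1.468/1.538587 = 0.9541c
Difference: 1.468 - 0.9541 = 0.5139c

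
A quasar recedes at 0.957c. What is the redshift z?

β = 0.957
(1+β)/(1-β) = 1.957/0.043 = 45.51
√(45.51) = 6.746
z = 6.746 - 1 = 5.746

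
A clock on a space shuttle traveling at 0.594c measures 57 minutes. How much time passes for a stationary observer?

Proper time Δt₀ = 57 minutes
γ = 1/√(1 - 0.594²) = 1.243
Δt = γΔt₀ = 1.243 × 57 = 70.85 minutes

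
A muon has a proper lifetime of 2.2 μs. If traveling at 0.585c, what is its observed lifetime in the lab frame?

Proper lifetime τ₀ = 2.2 μs
γ = 1/√(1 - 0.585²) = 1.233
τ = γτ₀ = 1.233 × 2.2 μs = 2.713 μs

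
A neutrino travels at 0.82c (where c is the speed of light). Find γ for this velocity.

v/c = 0.82, so (v/c)² = 0.6724
1 - (v/c)² = 0.3276
γ = 1/√(0.3276) = 1.747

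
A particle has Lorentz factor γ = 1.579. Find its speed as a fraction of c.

From γ = 1/√(1 - v²/c²):
1/γ² = 1/1.579² = 0.4011
v²/c² = 1 - 0.4011 = 0.5989
v/c = √(0.5989) = 0.7739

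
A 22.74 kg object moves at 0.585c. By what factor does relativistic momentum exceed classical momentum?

p_rel = γmv, p_class = mv
Ratio = γ = 1/√(1 - 0.585²) = 1.233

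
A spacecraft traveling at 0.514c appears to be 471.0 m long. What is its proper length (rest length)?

Contracted length L = 471.0 m
γ = 1/√(1 - 0.514²) = 1.1658
L₀ = γL = 1.1658 × 471.0 = 549.1 m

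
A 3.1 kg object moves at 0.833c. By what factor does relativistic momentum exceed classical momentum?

p_rel = γmv, p_class = mv
Ratio = γ = 1/√(1 - 0.833²) = 1.807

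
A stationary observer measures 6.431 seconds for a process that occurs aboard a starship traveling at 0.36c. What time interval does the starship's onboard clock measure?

Dilated time Δt = 6.431 seconds
γ = 1/√(1 - 0.36²) = 1.0719
Δt₀ = Δt/γ = 6.431/1.0719 = 6.000 seconds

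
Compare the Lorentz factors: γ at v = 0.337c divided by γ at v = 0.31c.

γ₁ = 1/√(1 - 0.337²) = 1.062
γ₂ = 1/√(1 - 0.31²) = 1.052
γ₁/γ₂ = 1.062/1.052 = 1.010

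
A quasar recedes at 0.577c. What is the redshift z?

β = 0.577
(1+β)/(1-β) = 1.577/0.423 = 3.728
√(3.728) = 1.9308
z = 1.9308 - 1 = 0.9308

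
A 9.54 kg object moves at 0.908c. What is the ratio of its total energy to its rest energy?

E = γmc², E₀ = mc²
E/E₀ = γ = 1/√(1 - 0.908²) = 2.387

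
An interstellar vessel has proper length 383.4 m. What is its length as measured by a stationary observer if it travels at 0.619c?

Proper length L₀ = 383.4 m
γ = 1/√(1 - 0.619²) = 1.2733
L = L₀/γ = 383.4/1.2733 = 301.1 m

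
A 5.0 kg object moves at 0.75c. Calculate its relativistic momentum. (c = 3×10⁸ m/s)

γ = 1/√(1 - 0.75²) = 1.512
v = 0.75 × 3×10⁸ = 2.250×10⁸ m/s
p = γmv = 1.512 × 5.0 × 2.250×10⁸ = 1.701×10⁹ kg·m/s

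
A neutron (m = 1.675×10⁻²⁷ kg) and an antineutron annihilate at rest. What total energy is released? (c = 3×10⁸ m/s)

Both particles have the same rest mass, so total mass = 2m
E = 2m·c² = 2 × 1.675×10⁻²⁷ × (3×10⁸)²
= 2 × 1.675×10⁻²⁷ × 9×10¹⁶
= 3.015×10⁻¹⁰ J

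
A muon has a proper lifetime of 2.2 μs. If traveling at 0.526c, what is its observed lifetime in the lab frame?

Proper lifetime τ₀ = 2.2 μs
γ = 1/√(1 - 0.526²) = 1.176
τ = γτ₀ = 1.176 × 2.2 μs = 2.587 μs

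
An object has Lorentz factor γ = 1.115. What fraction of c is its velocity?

From γ = 1/√(1 - v²/c²):
1/γ² = 1/1.115² = 0.8044
v²/c² = 1 - 0.8044 = 0.1956
v/c = √(0.1956) = 0.4423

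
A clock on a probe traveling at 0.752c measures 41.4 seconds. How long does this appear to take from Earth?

Proper time Δt₀ = 41.4 seconds
γ = 1/√(1 - 0.752²) = 1.5171
Δt = γΔt₀ = 1.5171 × 41.4 = 62.81 seconds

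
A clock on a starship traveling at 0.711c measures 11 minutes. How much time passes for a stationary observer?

Proper time Δt₀ = 11 minutes
γ = 1/√(1 - 0.711²) = 1.422
Δt = γΔt₀ = 1.422 × 11 = 15.64 minutes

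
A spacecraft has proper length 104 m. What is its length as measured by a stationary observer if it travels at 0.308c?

Proper length L₀ = 104 m
γ = 1/√(1 - 0.308²) = 1.0511
L = L₀/γ = 104/1.0511 = 98.94 m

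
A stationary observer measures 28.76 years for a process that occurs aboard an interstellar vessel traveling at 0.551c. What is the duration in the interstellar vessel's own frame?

Dilated time Δt = 28.76 years
γ = 1/√(1 - 0.551²) = 1.1983
Δt₀ = Δt/γ = 28.76/1.1983 = 24.00 years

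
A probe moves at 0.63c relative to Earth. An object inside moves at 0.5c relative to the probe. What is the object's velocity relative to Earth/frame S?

u = (u' + v)/(1 + u'v/c²)
Numerator: 0.5 + 0.63 = 1.13
Denominator: 1 + 0.315 = 1.315
u = 1.13/1.315 = 0.8593c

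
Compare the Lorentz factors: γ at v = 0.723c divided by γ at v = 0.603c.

γ₁ = 1/√(1 - 0.723²) = 1.4475
γ₂ = 1/√(1 - 0.603²) = 1.2535
γ₁/γ₂ = 1.4475/1.2535 = 1.155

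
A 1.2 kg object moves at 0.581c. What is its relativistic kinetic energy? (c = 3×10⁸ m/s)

γ = 1/√(1 - 0.581²) = 1.2286
γ - 1 = 0.2286
KE = (γ-1)mc² = 0.2286 × 1.2 × (3×10⁸)² = 2.469×10¹⁶ J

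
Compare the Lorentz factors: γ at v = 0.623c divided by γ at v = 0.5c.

γ₁ = 1/√(1 - 0.623²) = 1.2784
γ₂ = 1/√(1 - 0.5²) = 1.1547
γ₁/γ₂ = 1.2784/1.1547 = 1.107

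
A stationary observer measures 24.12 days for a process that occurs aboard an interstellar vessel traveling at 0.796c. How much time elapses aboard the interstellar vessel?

Dilated time Δt = 24.12 days
γ = 1/√(1 - 0.796²) = 1.652
Δt₀ = Δt/γ = 24.12/1.652 = 14.60 days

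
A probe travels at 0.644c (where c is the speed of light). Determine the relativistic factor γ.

v/c = 0.644, so (v/c)² = 0.414736
1 - (v/c)² = 0.585264
γ = 1/√(0.585264) = 1.307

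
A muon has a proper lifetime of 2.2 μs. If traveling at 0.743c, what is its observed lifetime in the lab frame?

Proper lifetime τ₀ = 2.2 μs
γ = 1/√(1 - 0.743²) = 1.494
τ = γτ₀ = 1.494 × 2.2 μs = 3.287 μs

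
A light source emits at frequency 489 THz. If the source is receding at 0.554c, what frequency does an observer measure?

β = v/c = 0.554
(1-β)/(1+β) = 0.446/1.554 = 0.2870
Doppler factor = √(0.2870) = 0.5357
f_obs = 489 × 0.5357 = 262.0 THz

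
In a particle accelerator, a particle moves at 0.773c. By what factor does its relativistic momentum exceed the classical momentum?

p_rel = γmv, p_class = mv
Ratio = γ = 1/√(1 - 0.773²)
= 1/√(0.402471) = 1.576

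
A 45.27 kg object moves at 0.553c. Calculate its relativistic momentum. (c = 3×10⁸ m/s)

γ = 1/√(1 - 0.553²) = 1.2002
v = 0.553 × 3×10⁸ = 1.659×10⁸ m/s
p = γmv = 1.2002 × 45.27 × 1.659×10⁸ = 9.014×10⁹ kg·m/s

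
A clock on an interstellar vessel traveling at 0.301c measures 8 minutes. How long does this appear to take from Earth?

Proper time Δt₀ = 8 minutes
γ = 1/√(1 - 0.301²) = 1.0486
Δt = γΔt₀ = 1.0486 × 8 = 8.389 minutes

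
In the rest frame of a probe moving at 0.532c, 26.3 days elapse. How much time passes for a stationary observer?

Proper time Δt₀ = 26.3 days
γ = 1/√(1 - 0.532²) = 1.181
Δt = γΔt₀ = 1.181 × 26.3 = 31.06 days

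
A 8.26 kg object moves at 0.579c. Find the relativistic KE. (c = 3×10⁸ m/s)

γ = 1/√(1 - 0.579²) = 1.2265
γ - 1 = 0.2265
KE = (γ-1)mc² = 0.2265 × 8.26 × (3×10⁸)² = 1.684×10¹⁷ J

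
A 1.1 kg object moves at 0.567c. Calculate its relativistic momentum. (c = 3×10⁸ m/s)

γ = 1/√(1 - 0.567²) = 1.214
v = 0.567 × 3×10⁸ = 1.701×10⁸ m/s
p = γmv = 1.214 × 1.1 × 1.701×10⁸ = 2.272×10⁸ kg·m/s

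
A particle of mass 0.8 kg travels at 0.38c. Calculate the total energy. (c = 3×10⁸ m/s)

γ = 1/√(1 - 0.38²) = 1.0811
mc² = 0.8 × (3×10⁸)² = 7.200×10¹⁶ J
E = γmc² = 1.0811 × 7.200×10¹⁶ = 7.784×10¹⁶ J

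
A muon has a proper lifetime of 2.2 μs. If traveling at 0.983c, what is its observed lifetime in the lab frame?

Proper lifetime τ₀ = 2.2 μs
γ = 1/√(1 - 0.983²) = 5.446
τ = γτ₀ = 5.446 × 2.2 μs = 11.98 μs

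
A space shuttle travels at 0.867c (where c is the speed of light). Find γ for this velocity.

v/c = 0.867, so (v/c)² = 0.751689
1 - (v/c)² = 0.248311
γ = 1/√(0.248311) = 2.007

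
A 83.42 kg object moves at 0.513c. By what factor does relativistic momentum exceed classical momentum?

p_rel = γmv, p_class = mv
Ratio = γ = 1/√(1 - 0.513²) = 1.165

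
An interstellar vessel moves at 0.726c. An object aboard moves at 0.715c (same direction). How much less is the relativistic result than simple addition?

Classical: u' + v = 0.715 + 0.726 = 1.441c
Relativistic: u = (0.715 + 0.726)/(1 + 0.51909) = 1.441/1.51909 = 0.9486c
Difference: 1.441 - 0.9486 = 0.4924c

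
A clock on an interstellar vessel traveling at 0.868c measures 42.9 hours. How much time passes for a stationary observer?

Proper time Δt₀ = 42.9 hours
γ = 1/√(1 - 0.868²) = 2.0138
Δt = γΔt₀ = 2.0138 × 42.9 = 86.39 hours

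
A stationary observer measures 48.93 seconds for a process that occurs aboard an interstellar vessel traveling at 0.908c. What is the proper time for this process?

Dilated time Δt = 48.93 seconds
γ = 1/√(1 - 0.908²) = 2.387
Δt₀ = Δt/γ = 48.93/2.387 = 20.50 seconds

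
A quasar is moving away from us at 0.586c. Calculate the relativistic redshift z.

β = 0.586
(1+β)/(1-β) = 1.586/0.414 = 3.831
√(3.831) = 1.9573
z = 1.9573 - 1 = 0.9573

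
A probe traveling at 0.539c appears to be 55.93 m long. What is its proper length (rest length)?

Contracted length L = 55.93 m
γ = 1/√(1 - 0.539²) = 1.1872
L₀ = γL = 1.1872 × 55.93 = 66.40 m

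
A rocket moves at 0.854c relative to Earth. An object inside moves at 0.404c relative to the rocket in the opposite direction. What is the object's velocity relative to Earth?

Object's velocity in rocket frame is u' = -0.404c
u = (u' + v)/(1 + u'v/c²) = (v - 0.404)/(1 - 0.404·v/c²)
Numerator: 0.854 - 0.404 = 0.45
Denominator: 1 - 0.345016 = 0.654984
u = 0.45/0.654984 = 0.6870c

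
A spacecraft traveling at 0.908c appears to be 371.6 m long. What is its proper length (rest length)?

Contracted length L = 371.6 m
γ = 1/√(1 - 0.908²) = 2.3868
L₀ = γL = 2.3868 × 371.6 = 886.9 m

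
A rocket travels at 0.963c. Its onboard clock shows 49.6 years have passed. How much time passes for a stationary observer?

Proper time Δt₀ = 49.6 years
γ = 1/√(1 - 0.963²) = 3.7106
Δt = γΔt₀ = 3.7106 × 49.6 = 184.0 years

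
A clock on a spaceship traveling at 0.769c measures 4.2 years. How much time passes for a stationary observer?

Proper time Δt₀ = 4.2 years
γ = 1/√(1 - 0.769²) = 1.5643
Δt = γΔt₀ = 1.5643 × 4.2 = 6.570 years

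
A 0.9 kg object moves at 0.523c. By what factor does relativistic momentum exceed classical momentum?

p_rel = γmv, p_class = mv
Ratio = γ = 1/√(1 - 0.523²) = 1.173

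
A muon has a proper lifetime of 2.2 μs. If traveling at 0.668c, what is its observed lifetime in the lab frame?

Proper lifetime τ₀ = 2.2 μs
γ = 1/√(1 - 0.668²) = 1.3438
τ = γτ₀ = 1.3438 × 2.2 μs = 2.956 μs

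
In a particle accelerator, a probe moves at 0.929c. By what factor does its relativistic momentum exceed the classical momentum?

p_rel = γmv, p_class = mv
Ratio = γ = 1/√(1 - 0.929²)
= 1/√(0.136959) = 2.702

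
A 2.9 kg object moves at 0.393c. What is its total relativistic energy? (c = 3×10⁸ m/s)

γ = 1/√(1 - 0.393²) = 1.0875
mc² = 2.9 × (3×10⁸)² = 2.610×10¹⁷ J
E = γmc² = 1.0875 × 2.610×10¹⁷ = 2.838×10¹⁷ J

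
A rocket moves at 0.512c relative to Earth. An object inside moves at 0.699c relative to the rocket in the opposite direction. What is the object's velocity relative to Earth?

Object's velocity in rocket frame is u' = -0.699c
u = (u' + v)/(1 + u'v/c²) = (v - 0.699)/(1 - 0.699·v/c²)
Numerator: 0.512 - 0.699 = -0.187
Denominator: 1 - 0.357888 = 0.642112
u = -0.187/0.642112 = -0.2912c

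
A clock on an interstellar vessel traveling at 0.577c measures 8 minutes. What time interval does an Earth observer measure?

Proper time Δt₀ = 8 minutes
γ = 1/√(1 - 0.577²) = 1.2244
Δt = γΔt₀ = 1.2244 × 8 = 9.795 minutes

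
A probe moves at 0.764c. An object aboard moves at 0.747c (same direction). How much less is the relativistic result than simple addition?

Classical: u' + v = 0.747 + 0.764 = 1.511c
Relativistic: u = (0.747 + 0.764)/(1 + 0.570708) = 1.511/1.570708 = 0.9620c
Difference: 1.511 - 0.9620 = 0.5490c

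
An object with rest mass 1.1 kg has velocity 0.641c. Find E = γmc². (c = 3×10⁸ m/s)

γ = 1/√(1 - 0.641²) = 1.303
mc² = 1.1 × (3×10⁸)² = 9.900×10¹⁶ J
E = γmc² = 1.303 × 9.900×10¹⁶ = 1.290×10¹⁷ J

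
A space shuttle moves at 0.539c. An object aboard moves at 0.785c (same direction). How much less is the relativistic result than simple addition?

Classical: u' + v = 0.785 + 0.539 = 1.324c
Relativistic: u = (0.785 + 0.539)/(1 + 0.423115) = 1.324/1.423115 = 0.9304c
Difference: 1.324 - 0.9304 = 0.3936c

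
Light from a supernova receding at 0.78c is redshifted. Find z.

β = 0.78
(1+β)/(1-β) = 1.78/0.22 = 8.091
√(8.091) = 2.844
z = 2.844 - 1 = 1.844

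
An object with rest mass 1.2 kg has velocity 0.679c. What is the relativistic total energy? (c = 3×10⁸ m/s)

γ = 1/√(1 - 0.679²) = 1.362
mc² = 1.2 × (3×10⁸)² = 1.080×10¹⁷ J
E = γmc² = 1.362 × 1.080×10¹⁷ = 1.471×10¹⁷ J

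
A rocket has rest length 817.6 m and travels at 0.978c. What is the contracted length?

Proper length L₀ = 817.6 m
γ = 1/√(1 - 0.978²) = 4.7938
L = L₀/γ = 817.6/4.7938 = 170.6 m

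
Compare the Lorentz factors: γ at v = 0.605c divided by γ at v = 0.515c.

γ₁ = 1/√(1 - 0.605²) = 1.2559
γ₂ = 1/√(1 - 0.515²) = 1.1666
γ₁/γ₂ = 1.2559/1.1666 = 1.077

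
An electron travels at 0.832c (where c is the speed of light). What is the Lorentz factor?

v/c = 0.832, so (v/c)² = 0.692224
1 - (v/c)² = 0.307776
γ = 1/√(0.307776) = 1.803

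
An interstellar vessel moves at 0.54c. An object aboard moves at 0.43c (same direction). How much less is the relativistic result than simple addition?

Classical: u' + v = 0.43 + 0.54 = 0.97c
Relativistic: u = (0.43 + 0.54)/(1 + 0.2322) = 0.97/1.2322 = 0.7872c
Difference: 0.97 - 0.7872 = 0.1828c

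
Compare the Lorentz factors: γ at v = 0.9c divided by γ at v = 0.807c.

γ₁ = 1/√(1 - 0.9²) = 2.294
γ₂ = 1/√(1 - 0.807²) = 1.693
γ₁/γ₂ = 2.294/1.693 = 1.355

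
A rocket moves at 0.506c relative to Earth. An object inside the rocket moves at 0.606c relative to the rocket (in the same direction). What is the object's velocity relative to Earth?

u = (u' + v)/(1 + u'v/c²)
Numerator: 0.606 + 0.506 = 1.112
Denominator: 1 + 0.306636 = 1.306636
u = 1.112/1.306636 = 0.8510c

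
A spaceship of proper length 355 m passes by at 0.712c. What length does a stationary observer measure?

Proper length L₀ = 355 m
γ = 1/√(1 - 0.712²) = 1.424
L = L₀/γ = 355/1.424 = 249.3 m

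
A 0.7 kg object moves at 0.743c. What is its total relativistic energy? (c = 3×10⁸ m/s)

γ = 1/√(1 - 0.743²) = 1.4941
mc² = 0.7 × (3×10⁸)² = 6.300×10¹⁶ J
E = γmc² = 1.4941 × 6.300×10¹⁶ = 9.413×10¹⁶ J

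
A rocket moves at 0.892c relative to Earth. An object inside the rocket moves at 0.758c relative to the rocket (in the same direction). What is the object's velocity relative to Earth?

u = (u' + v)/(1 + u'v/c²)
Numerator: 0.758 + 0.892 = 1.65
Denominator: 1 + 0.676136 = 1.676136
u = 1.65/1.676136 = 0.9844c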